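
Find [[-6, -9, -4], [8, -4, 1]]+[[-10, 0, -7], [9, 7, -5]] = [[-16, -9, -11], [17, 3, -4]]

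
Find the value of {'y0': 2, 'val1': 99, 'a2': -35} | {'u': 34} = {'y0': 2, 'val1': 99, 'a2': -35, 'u': 34}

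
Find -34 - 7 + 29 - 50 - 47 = -109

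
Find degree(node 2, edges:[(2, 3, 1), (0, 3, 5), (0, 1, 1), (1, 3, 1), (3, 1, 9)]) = 1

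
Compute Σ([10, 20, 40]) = 70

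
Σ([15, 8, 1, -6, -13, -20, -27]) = -42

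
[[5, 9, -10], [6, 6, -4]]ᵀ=[[5, 6], [9, 6], [-10, -4]]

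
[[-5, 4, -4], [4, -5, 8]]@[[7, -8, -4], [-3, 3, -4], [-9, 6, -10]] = C[0][0] = (-5)*(7) + (4)*(-3) + (-4)*(-9) = -11
C[0][1] = (-5)*(-8) + (4)*(3) + (-4)*(6) = 28
C[0][2] = (-5)*(-4) + (4)*(-4) + (-4)*(-10) = 44
C[1][0] = (4)*(7) + (-5)*(-3) + (8)*(-9) = -29
C[1][1] = (4)*(-8) + (-5)*(3) + (8)*(6) = 1
C[1][2] = (4)*(-4) + (-5)*(-4) + (8)*(-10) = -76
= [[-11, 28, 44], [-29, 1, -76]]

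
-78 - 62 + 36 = -104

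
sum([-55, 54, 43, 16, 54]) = 112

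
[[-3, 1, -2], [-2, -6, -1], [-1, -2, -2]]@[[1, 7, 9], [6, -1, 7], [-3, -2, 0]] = [[9, -18, -20], [-35, -6, -60], [-7, -1, -23]]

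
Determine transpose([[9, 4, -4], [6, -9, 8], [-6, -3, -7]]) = [[9, 6, -6], [4, -9, -3], [-4, 8, -7]]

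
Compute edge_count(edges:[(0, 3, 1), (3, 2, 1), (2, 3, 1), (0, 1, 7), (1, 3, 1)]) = 5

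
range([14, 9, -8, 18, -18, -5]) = 36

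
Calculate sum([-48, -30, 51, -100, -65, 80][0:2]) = slice → [-48, -30]
(-48) + (-30)
= -78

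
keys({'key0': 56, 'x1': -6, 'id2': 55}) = ['key0', 'x1', 'id2']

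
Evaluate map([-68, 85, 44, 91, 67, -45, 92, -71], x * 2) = -68*2=-136, 85*2=170, 44*2=88, 91*2=182, 67*2=134, -45*2=-90, 92*2=184, -71*2=-142
= [-136, 170, 88, 182, 134, -90, 184, -142]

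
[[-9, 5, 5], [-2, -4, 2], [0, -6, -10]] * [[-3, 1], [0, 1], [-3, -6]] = C[0][0] = (-9)*(-3) + (5)*(0) + (5)*(-3) = 12
C[0][1] = (-9)*(1) + (5)*(1) + (5)*(-6) = -34
C[1][0] = (-2)*(-3) + (-4)*(0) + (2)*(-3) = 0
C[1][1] = (-2)*(1) + (-4)*(1) + (2)*(-6) = -18
C[2][0] = (0)*(-3) + (-6)*(0) + (-10)*(-3) = 30
C[2][1] = (0)*(1) + (-6)*(1) + (-10)*(-6) = 54
= [[12, -34], [0, -18], [30, 54]]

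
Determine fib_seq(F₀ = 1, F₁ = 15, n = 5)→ F_2 = F_1 + F_0 = 16
F_3 = F_2 + F_1 = 31
F_4 = F_3 + F_2 = 47
= [1, 15, 16, 31, 47]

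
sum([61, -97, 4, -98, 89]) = -41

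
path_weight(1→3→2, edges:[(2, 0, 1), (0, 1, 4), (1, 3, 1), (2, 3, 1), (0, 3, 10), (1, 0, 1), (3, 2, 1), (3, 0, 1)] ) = w(1→3)=1 + w(3→2)=1
= 2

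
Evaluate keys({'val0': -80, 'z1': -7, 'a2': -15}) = ['val0', 'z1', 'a2']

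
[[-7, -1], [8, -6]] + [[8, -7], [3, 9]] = [[1, -8], [11, 3]]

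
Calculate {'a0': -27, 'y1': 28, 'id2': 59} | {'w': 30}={'a0': -27, 'y1': 28, 'id2': 59, 'w': 30}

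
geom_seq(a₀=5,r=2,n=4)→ [5, 10, 20, 40]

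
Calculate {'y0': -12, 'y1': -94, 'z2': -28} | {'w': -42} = {'y0': -12, 'y1': -94, 'z2': -28, 'w': -42}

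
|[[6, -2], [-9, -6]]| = (6)*(-6) - (-2)*(-9)
= -54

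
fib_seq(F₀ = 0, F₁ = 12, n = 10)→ F_2 = F_1 + F_0 = 12
F_3 = F_2 + F_1 = 24
F_4 = F_3 + F_2 = 36
...
= [0, 12, 12, 24, 36, 60, 96, 156, 252, 408]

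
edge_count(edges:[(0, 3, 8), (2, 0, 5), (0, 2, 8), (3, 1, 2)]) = 4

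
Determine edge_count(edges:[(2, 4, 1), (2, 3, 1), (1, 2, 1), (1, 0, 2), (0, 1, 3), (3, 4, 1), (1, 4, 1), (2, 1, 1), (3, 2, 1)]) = 9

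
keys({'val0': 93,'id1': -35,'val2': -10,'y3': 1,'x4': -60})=['val0', 'id1', 'val2', 'y3', 'x4']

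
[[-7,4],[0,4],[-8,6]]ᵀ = [[-7, 0, -8], [4, 4, 6]]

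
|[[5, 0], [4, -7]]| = -35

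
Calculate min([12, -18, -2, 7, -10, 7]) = -18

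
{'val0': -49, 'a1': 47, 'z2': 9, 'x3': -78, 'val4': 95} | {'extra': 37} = {'val0': -49, 'a1': 47, 'z2': 9, 'x3': -78, 'val4': 95, 'extra': 37}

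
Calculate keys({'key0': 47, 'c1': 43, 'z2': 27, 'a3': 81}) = ['key0', 'c1', 'z2', 'a3']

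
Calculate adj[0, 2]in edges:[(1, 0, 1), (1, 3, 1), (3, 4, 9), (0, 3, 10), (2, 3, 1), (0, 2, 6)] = 6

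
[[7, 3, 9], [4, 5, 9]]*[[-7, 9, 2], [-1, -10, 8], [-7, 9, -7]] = C[0][0] = (7)*(-7) + (3)*(-1) + (9)*(-7) = -115
C[0][1] = (7)*(9) + (3)*(-10) + (9)*(9) = 114
C[0][2] = (7)*(2) + (3)*(8) + (9)*(-7) = -25
C[1][0] = (4)*(-7) + (5)*(-1) + (9)*(-7) = -96
C[1][1] = (4)*(9) + (5)*(-10) + (9)*(9) = 67
C[1][2] = (4)*(2) + (5)*(8) + (9)*(-7) = -15
= [[-115, 114, -25], [-96, 67, -15]]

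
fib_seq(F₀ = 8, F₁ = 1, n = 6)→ F_2 = F_1 + F_0 = 9
F_3 = F_2 + F_1 = 10
F_4 = F_3 + F_2 = 19
...
= [8, 1, 9, 10, 19, 29]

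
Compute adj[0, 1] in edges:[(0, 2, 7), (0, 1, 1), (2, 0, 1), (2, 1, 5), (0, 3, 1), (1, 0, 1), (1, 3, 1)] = 1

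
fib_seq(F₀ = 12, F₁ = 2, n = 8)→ F_2 = F_1 + F_0 = 14
F_3 = F_2 + F_1 = 16
F_4 = F_3 + F_2 = 30
...
= [12, 2, 14, 16, 30, 46, 76, 122]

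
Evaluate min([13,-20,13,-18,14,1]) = -20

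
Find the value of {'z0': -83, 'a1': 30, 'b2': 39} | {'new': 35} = {'z0': -83, 'a1': 30, 'b2': 39, 'new': 35}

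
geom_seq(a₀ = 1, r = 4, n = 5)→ [1, 4, 16, 64, 256]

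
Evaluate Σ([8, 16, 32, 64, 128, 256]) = 504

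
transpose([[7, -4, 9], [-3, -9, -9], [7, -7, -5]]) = [[7, -3, 7], [-4, -9, -7], [9, -9, -5]]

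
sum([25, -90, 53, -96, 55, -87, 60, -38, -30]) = 25 + (-90) + 53 + (-96) + 55 + (-87) + 60 + (-38) + (-30)
= -148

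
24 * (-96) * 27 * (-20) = 1244160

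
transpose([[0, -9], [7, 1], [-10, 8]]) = [[0, 7, -10], [-9, 1, 8]]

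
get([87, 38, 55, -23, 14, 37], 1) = 38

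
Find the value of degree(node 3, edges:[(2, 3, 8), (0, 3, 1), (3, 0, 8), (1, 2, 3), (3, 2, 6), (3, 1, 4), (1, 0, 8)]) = 5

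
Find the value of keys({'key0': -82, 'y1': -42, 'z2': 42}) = ['key0', 'y1', 'z2']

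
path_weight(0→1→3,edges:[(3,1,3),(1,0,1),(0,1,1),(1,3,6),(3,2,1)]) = w(0→1)=1 + w(1→3)=6
= 7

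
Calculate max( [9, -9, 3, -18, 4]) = 9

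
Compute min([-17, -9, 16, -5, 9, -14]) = -17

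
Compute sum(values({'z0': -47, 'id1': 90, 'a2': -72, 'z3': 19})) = (-47) + 90 + (-72) + 19
= -10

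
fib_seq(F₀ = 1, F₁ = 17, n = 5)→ F_2 = F_1 + F_0 = 18
F_3 = F_2 + F_1 = 35
F_4 = F_3 + F_2 = 53
= [1, 17, 18, 35, 53]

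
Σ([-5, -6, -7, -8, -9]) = (-5) + (-6) + (-7) + (-8) + (-9)
= -35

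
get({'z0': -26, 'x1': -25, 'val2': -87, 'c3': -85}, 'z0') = -26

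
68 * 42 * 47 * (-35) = -4698120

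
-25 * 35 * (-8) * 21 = 147000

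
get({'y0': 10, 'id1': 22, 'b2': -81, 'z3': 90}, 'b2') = -81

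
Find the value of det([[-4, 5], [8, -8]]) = (-4)*(-8) - (5)*(8)
= -8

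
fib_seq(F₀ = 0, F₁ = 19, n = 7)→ [0, 19, 19, 38, 57, 95, 152]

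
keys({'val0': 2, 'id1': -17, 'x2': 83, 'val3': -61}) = ['val0', 'id1', 'x2', 'val3']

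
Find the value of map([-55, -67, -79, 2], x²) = [3025, 4489, 6241, 4]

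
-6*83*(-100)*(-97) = -4830600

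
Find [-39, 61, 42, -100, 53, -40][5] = -40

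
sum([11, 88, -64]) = 35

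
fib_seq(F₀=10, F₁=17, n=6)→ F_2 = F_1 + F_0 = 27
F_3 = F_2 + F_1 = 44
F_4 = F_3 + F_2 = 71
...
= [10, 17, 27, 44, 71, 115]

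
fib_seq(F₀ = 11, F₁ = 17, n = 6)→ [11, 17, 28, 45, 73, 118]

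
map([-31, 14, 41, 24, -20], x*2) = [-62, 28, 82, 48, -40]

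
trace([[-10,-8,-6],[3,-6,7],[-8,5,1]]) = diagonal: (-10) + (-6) + 1
= -15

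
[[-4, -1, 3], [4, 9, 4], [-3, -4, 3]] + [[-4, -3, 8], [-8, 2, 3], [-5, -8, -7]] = [[-8, -4, 11], [-4, 11, 7], [-8, -12, -4]]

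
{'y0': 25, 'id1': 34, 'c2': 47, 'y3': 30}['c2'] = 47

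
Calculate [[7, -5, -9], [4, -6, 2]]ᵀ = [[7, 4], [-5, -6], [-9, 2]]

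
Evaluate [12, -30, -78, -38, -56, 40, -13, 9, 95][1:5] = [-30, -78, -38, -56]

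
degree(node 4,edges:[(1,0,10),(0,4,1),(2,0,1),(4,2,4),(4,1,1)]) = incident: (0,4), (4,2), (4,1)
= 3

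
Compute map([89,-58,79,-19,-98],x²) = [7921, 3364, 6241, 361, 9604]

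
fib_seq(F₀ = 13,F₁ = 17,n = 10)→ F_2 = F_1 + F_0 = 30
F_3 = F_2 + F_1 = 47
F_4 = F_3 + F_2 = 77
...
= [13, 17, 30, 47, 77, 124, 201, 325, 526, 851]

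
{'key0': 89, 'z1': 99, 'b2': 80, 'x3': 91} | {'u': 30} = {'key0': 89, 'z1': 99, 'b2': 80, 'x3': 91, 'u': 30}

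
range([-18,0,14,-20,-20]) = 34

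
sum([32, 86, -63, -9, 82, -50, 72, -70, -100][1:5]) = slice → [86, -63, -9, 82]
86 + (-63) + (-9) + 82
= 96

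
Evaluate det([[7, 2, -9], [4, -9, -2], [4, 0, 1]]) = (1)*(7)*det([[-9, -2], [0, 1]]) + (-1)*(2)*det([[4, -2], [4, 1]]) + (1)*(-9)*det([[4, -9], [4, 0]])
= -63 + -24 + -324
= -411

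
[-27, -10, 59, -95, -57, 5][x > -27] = keep x where x > -27: -27✗, -10✓, 59✓, -95✗, -57✗, 5✓
= [-10, 59, 5]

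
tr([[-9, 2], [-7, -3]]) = -12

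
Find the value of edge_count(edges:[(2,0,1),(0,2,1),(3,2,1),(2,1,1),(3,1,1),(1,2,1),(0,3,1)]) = 7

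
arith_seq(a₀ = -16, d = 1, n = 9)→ a_0 = -16 + 0*1 = -16
a_1 = -16 + 1*1 = -15
a_2 = -16 + 2*1 = -14
...
= [-16, -15, -14, -13, -12, -11, -10, -9, -8]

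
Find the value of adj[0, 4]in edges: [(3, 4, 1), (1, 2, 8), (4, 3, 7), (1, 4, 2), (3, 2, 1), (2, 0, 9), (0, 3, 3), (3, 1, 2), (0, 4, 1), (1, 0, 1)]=1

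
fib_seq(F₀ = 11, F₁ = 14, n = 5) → [11, 14, 25, 39, 64]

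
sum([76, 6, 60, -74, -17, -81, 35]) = 5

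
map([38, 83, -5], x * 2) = [76, 166, -10]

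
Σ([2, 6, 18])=2 + 6 + 18
= 26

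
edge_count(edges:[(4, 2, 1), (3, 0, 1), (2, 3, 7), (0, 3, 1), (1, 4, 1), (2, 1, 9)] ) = 6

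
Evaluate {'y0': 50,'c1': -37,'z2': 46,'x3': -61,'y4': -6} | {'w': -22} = {'y0': 50, 'c1': -37, 'z2': 46, 'x3': -61, 'y4': -6, 'w': -22}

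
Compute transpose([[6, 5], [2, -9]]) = [[6, 2], [5, -9]]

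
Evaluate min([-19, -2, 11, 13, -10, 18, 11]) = -19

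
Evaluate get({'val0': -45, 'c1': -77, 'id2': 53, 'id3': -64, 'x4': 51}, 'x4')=51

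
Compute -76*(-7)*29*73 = 1126244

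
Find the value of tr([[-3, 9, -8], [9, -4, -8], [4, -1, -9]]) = diagonal: (-3) + (-4) + (-9)
= -16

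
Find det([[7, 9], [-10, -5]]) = (7)*(-5) - (9)*(-10)
= 55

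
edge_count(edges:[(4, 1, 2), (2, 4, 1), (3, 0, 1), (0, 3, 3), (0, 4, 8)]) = 5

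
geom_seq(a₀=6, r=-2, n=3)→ a_0 = 6*(-2)^0 = 6
a_1 = 6*(-2)^1 = -12
a_2 = 6*(-2)^2 = 24
= [6, -12, 24]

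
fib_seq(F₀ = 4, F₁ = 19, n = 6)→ [4, 19, 23, 42, 65, 107]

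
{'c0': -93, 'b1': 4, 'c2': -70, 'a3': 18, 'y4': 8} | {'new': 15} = {'c0': -93, 'b1': 4, 'c2': -70, 'a3': 18, 'y4': 8, 'new': 15}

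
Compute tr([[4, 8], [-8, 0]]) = 4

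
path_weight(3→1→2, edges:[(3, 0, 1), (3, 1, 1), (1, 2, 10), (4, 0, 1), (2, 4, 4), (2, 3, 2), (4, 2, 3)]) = 11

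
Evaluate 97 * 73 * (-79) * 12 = -6712788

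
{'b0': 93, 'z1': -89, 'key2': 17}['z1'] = -89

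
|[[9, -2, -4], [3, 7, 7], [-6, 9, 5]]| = (1)*(9)*det([[7, 7], [9, 5]]) + (-1)*(-2)*det([[3, 7], [-6, 5]]) + (1)*(-4)*det([[3, 7], [-6, 9]])
= -252 + 114 + -276
= -414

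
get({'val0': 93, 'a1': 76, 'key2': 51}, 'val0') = 93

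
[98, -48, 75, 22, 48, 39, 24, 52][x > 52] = [98, 75]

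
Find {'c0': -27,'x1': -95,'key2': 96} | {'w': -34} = {'c0': -27, 'x1': -95, 'key2': 96, 'w': -34}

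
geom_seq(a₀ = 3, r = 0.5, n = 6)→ a_0 = 3*0.5^0 = 3.0
a_1 = 3*0.5^1 = 1.5
a_2 = 3*0.5^2 = 0.75
...
= [3.0, 1.5, 0.75, 0.375, 0.1875, 0.09375]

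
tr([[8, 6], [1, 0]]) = 8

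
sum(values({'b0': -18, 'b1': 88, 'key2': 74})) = (-18) + 88 + 74
= 144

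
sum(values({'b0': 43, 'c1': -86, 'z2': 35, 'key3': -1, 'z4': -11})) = -20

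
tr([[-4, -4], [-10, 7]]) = diagonal: (-4) + 7
= 3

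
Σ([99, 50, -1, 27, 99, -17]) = 257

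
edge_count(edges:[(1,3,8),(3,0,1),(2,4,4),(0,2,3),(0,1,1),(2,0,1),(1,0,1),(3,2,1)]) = 8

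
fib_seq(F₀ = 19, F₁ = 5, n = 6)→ F_2 = F_1 + F_0 = 24
F_3 = F_2 + F_1 = 29
F_4 = F_3 + F_2 = 53
...
= [19, 5, 24, 29, 53, 82]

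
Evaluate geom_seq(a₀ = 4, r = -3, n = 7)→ a_0 = 4*(-3)^0 = 4
a_1 = 4*(-3)^1 = -12
a_2 = 4*(-3)^2 = 36
...
= [4, -12, 36, -108, 324, -972, 2916]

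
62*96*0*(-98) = 0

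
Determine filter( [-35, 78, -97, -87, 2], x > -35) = keep x where x > -35: -35✗, 78✓, -97✗, -87✗, 2✓
= [78, 2]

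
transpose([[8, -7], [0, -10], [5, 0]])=[[8, 0, 5], [-7, -10, 0]]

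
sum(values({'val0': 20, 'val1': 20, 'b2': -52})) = -12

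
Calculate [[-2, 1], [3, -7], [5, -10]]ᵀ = [[-2, 3, 5], [1, -7, -10]]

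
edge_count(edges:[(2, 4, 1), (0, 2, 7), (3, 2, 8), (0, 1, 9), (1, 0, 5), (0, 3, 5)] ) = 6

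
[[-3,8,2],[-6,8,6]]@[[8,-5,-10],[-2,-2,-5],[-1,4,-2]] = C[0][0] = (-3)*(8) + (8)*(-2) + (2)*(-1) = -42
C[0][1] = (-3)*(-5) + (8)*(-2) + (2)*(4) = 7
C[0][2] = (-3)*(-10) + (8)*(-5) + (2)*(-2) = -14
C[1][0] = (-6)*(8) + (8)*(-2) + (6)*(-1) = -70
C[1][1] = (-6)*(-5) + (8)*(-2) + (6)*(4) = 38
C[1][2] = (-6)*(-10) + (8)*(-5) + (6)*(-2) = 8
= [[-42, 7, -14], [-70, 38, 8]]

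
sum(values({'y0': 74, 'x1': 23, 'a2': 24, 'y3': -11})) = 110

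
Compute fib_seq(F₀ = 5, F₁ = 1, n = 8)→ F_2 = F_1 + F_0 = 6
F_3 = F_2 + F_1 = 7
F_4 = F_3 + F_2 = 13
...
= [5, 1, 6, 7, 13, 20, 33, 53]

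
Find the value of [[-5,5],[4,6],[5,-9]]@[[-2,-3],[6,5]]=C[0][0] = (-5)*(-2) + (5)*(6) = 40
C[0][1] = (-5)*(-3) + (5)*(5) = 40
C[1][0] = (4)*(-2) + (6)*(6) = 28
C[1][1] = (4)*(-3) + (6)*(5) = 18
C[2][0] = (5)*(-2) + (-9)*(6) = -64
C[2][1] = (5)*(-3) + (-9)*(5) = -60
= [[40, 40], [28, 18], [-64, -60]]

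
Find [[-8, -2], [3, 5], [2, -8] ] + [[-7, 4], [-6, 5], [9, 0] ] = [[-15, 2], [-3, 10], [11, -8]]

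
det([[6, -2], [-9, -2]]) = (6)*(-2) - (-2)*(-9)
= -30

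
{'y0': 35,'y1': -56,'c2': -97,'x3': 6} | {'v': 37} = {'y0': 35, 'y1': -56, 'c2': -97, 'x3': 6, 'v': 37}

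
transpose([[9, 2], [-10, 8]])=[[9, -10], [2, 8]]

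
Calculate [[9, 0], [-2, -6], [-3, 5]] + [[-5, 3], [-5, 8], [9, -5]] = [[4, 3], [-7, 2], [6, 0]]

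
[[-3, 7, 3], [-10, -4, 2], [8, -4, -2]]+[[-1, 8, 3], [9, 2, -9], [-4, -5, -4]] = [[-4, 15, 6], [-1, -2, -7], [4, -9, -6]]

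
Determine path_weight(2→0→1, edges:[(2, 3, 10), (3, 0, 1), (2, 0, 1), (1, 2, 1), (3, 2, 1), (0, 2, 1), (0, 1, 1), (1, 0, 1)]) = w(2→0)=1 + w(0→1)=1
= 2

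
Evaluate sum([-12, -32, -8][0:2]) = -44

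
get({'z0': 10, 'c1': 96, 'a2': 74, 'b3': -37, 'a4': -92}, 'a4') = -92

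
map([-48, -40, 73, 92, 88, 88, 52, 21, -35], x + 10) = [-38, -30, 83, 102, 98, 98, 62, 31, -25]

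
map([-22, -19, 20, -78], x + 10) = -22+10=-12, -19+10=-9, 20+10=30, -78+10=-68
= [-12, -9, 30, -68]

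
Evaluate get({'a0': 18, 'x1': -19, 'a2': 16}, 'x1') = -19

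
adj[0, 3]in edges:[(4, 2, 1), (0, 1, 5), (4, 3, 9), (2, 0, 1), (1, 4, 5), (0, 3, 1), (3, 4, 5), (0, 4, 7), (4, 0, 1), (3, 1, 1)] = 1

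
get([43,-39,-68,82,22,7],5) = 7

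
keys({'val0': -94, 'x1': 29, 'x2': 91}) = ['val0', 'x1', 'x2']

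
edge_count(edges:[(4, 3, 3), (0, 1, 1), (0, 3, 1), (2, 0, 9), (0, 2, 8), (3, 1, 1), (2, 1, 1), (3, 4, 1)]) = 8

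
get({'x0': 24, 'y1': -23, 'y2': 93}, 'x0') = 24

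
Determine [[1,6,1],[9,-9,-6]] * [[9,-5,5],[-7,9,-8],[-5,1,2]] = [[-38, 50, -41], [174, -132, 105]]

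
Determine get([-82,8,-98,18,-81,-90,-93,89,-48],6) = -93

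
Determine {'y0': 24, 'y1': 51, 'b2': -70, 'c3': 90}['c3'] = 90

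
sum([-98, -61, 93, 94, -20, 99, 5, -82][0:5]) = slice → [-98, -61, 93, 94, -20]
(-98) + (-61) + 93 + 94 + (-20)
= 8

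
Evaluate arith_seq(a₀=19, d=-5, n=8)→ [19, 14, 9, 4, -1, -6, -11, -16]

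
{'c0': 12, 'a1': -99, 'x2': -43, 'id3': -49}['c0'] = 12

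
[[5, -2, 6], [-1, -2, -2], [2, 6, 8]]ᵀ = [[5, -1, 2], [-2, -2, 6], [6, -2, 8]]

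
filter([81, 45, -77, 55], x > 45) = keep x where x > 45: 81✓, 45✗, -77✗, 55✓
= [81, 55]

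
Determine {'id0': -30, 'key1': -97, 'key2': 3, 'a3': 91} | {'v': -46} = {'id0': -30, 'key1': -97, 'key2': 3, 'a3': 91, 'v': -46}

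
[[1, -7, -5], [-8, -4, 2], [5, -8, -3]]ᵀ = [[1, -8, 5], [-7, -4, -8], [-5, 2, -3]]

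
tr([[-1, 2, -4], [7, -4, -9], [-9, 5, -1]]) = -6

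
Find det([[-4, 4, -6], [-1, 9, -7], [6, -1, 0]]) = 178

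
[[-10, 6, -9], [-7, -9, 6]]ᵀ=[[-10, -7], [6, -9], [-9, 6]]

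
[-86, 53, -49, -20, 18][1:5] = [53, -49, -20, 18]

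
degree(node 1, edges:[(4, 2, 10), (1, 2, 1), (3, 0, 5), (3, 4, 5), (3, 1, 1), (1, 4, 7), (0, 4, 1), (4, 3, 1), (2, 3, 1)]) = 3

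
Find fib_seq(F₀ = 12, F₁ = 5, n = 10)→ [12, 5, 17, 22, 39, 61, 100, 161, 261, 422]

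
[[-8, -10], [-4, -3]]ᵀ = [[-8, -4], [-10, -3]]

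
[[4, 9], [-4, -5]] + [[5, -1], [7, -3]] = [[9, 8], [3, -8]]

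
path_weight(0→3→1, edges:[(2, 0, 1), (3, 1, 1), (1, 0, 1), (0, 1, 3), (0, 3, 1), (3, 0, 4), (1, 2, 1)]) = 2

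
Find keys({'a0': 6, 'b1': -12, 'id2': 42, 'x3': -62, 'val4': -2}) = ['a0', 'b1', 'id2', 'x3', 'val4']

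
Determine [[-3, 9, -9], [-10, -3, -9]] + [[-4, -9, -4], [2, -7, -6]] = [[-7, 0, -13], [-8, -10, -15]]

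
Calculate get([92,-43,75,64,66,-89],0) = 92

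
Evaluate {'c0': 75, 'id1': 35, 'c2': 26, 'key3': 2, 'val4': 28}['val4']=28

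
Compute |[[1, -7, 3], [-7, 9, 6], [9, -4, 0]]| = (1)*(1)*det([[9, 6], [-4, 0]]) + (-1)*(-7)*det([[-7, 6], [9, 0]]) + (1)*(3)*det([[-7, 9], [9, -4]])
= 24 + -378 + -159
= -513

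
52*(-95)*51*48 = -12093120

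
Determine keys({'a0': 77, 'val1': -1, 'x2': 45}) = ['a0', 'val1', 'x2']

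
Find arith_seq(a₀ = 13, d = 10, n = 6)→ a_0 = 13 + 0*10 = 13
a_1 = 13 + 1*10 = 23
a_2 = 13 + 2*10 = 33
...
= [13, 23, 33, 43, 53, 63]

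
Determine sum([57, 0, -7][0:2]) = slice → [57, 0]
57 + 0
= 57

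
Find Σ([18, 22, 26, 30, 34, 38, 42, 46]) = 18 + 22 + 26 + 30 + 34 + 38 + 42 + 46
= 256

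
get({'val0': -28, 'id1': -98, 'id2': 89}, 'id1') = -98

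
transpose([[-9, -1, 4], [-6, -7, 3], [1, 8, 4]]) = [[-9, -6, 1], [-1, -7, 8], [4, 3, 4]]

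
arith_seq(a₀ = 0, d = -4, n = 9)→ a_0 = 0 + 0*-4 = 0
a_1 = 0 + 1*-4 = -4
a_2 = 0 + 2*-4 = -8
...
= [0, -4, -8, -12, -16, -20, -24, -28, -32]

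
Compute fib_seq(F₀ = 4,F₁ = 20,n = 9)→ [4, 20, 24, 44, 68, 112, 180, 292, 472]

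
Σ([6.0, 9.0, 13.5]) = 6.0 + 9.0 + 13.5
= 28.5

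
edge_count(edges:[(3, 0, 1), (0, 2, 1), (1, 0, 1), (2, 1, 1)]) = 4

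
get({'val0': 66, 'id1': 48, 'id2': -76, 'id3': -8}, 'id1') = 48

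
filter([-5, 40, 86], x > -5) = keep x where x > -5: -5✗, 40✓, 86✓
= [40, 86]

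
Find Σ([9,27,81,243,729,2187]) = 9 + 27 + 81 + 243 + 729 + 2187
= 3276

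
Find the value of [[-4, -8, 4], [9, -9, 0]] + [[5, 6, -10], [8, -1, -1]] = [[1, -2, -6], [17, -10, -1]]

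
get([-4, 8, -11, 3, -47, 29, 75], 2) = -11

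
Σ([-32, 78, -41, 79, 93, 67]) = (-32) + 78 + (-41) + 79 + 93 + 67
= 244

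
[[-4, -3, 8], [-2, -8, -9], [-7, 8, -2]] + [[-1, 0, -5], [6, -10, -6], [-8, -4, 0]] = [[-5, -3, 3], [4, -18, -15], [-15, 4, -2]]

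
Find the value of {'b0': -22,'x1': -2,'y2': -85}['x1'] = -2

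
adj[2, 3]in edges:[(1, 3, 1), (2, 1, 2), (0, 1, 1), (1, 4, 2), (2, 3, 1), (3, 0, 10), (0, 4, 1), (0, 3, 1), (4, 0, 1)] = 1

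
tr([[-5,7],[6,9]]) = 4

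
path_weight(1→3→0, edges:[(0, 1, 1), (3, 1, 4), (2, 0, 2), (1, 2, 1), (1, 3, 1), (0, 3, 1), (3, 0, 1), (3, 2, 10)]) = 2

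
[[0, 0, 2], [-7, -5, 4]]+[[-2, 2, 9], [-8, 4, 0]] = [[-2, 2, 11], [-15, -1, 4]]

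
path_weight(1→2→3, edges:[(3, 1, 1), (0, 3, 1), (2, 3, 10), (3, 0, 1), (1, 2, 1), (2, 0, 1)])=11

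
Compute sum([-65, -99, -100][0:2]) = slice → [-65, -99]
(-65) + (-99)
= -164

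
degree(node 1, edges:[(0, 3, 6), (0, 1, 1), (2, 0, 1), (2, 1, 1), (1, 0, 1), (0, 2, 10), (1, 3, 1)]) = incident: (0,1), (2,1), (1,0), (1,3)
= 4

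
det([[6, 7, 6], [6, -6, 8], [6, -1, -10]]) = (1)*(6)*det([[-6, 8], [-1, -10]]) + (-1)*(7)*det([[6, 8], [6, -10]]) + (1)*(6)*det([[6, -6], [6, -1]])
= 408 + 756 + 180
= 1344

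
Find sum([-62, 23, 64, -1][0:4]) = slice → [-62, 23, 64, -1]
(-62) + 23 + 64 + (-1)
= 24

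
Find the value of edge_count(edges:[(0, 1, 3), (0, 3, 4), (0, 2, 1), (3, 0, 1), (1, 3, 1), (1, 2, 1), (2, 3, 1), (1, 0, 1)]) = 8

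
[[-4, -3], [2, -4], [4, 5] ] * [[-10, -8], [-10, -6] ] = [[70, 50], [20, 8], [-90, -62]]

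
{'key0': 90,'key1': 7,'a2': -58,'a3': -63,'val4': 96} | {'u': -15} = {'key0': 90, 'key1': 7, 'a2': -58, 'a3': -63, 'val4': 96, 'u': -15}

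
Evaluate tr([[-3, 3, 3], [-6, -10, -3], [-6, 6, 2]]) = diagonal: (-3) + (-10) + 2
= -11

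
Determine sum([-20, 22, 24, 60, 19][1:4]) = slice → [22, 24, 60]
22 + 24 + 60
= 106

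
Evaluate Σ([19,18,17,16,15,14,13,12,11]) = 135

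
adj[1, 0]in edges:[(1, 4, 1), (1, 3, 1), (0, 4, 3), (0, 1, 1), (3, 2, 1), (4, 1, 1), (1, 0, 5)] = 5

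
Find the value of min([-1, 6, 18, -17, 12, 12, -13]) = -17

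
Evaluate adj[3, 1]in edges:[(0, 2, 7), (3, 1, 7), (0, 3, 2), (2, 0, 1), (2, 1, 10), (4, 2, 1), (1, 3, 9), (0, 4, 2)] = 7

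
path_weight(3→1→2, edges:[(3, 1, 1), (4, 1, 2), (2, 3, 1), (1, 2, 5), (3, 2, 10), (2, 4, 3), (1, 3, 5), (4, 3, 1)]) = w(3→1)=1 + w(1→2)=5
= 6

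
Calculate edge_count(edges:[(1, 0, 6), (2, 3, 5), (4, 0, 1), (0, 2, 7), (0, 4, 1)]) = 5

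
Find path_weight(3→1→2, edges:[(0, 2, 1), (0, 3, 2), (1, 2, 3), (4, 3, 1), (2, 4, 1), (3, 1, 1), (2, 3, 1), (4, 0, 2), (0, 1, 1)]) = 4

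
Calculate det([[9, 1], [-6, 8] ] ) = (9)*(8) - (1)*(-6)
= 78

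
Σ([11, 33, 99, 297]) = 440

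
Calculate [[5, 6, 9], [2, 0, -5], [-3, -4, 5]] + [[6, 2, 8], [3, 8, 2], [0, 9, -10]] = [[11, 8, 17], [5, 8, -3], [-3, 5, -5]]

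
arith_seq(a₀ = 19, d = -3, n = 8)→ [19, 16, 13, 10, 7, 4, 1, -2]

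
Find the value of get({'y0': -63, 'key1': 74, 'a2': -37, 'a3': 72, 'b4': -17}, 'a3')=72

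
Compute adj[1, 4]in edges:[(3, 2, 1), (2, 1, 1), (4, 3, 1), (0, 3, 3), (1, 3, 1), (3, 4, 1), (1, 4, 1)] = 1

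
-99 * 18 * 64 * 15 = -1710720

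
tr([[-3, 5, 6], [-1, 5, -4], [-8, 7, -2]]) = diagonal: (-3) + 5 + (-2)
= 0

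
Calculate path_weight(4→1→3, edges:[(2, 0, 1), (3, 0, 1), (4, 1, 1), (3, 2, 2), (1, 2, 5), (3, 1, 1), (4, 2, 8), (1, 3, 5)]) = 6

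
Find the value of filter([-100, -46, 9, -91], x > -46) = keep x where x > -46: -100✗, -46✗, 9✓, -91✗
= [9]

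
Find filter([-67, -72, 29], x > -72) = keep x where x > -72: -67✓, -72✗, 29✓
= [-67, 29]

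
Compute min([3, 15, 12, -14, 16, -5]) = -14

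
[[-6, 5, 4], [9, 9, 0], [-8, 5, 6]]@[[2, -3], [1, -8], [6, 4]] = [[17, -6], [27, -99], [25, 8]]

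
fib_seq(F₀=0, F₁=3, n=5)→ F_2 = F_1 + F_0 = 3
F_3 = F_2 + F_1 = 6
F_4 = F_3 + F_2 = 9
= [0, 3, 3, 6, 9]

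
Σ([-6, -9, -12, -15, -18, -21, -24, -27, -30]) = -162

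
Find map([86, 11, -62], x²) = [7396, 121, 3844]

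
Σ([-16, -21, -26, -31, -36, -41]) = -171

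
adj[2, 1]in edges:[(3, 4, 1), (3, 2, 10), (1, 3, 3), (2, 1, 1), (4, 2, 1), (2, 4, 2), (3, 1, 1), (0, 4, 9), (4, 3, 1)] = 1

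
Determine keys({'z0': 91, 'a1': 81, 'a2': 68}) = ['z0', 'a1', 'a2']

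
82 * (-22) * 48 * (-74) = 6407808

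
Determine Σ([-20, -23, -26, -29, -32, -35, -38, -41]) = -244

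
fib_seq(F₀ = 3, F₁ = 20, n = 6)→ F_2 = F_1 + F_0 = 23
F_3 = F_2 + F_1 = 43
F_4 = F_3 + F_2 = 66
...
= [3, 20, 23, 43, 66, 109]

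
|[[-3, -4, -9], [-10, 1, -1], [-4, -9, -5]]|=(1)*(-3)*det([[1, -1], [-9, -5]]) + (-1)*(-4)*det([[-10, -1], [-4, -5]]) + (1)*(-9)*det([[-10, 1], [-4, -9]])
= 42 + 184 + -846
= -620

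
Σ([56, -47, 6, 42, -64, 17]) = 10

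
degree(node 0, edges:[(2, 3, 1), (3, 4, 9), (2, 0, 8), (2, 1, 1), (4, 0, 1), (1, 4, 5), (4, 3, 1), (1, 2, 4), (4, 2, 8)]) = incident: (2,0), (4,0)
= 2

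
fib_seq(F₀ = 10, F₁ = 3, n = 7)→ [10, 3, 13, 16, 29, 45, 74]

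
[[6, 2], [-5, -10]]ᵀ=[[6, -5], [2, -10]]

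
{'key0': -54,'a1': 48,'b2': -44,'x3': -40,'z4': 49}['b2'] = -44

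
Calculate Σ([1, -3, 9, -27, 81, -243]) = 1 + -3 + 9 + -27 + 81 + -243
= -182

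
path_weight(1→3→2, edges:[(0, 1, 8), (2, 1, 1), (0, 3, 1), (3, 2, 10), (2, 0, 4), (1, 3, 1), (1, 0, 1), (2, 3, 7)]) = w(1→3)=1 + w(3→2)=10
= 11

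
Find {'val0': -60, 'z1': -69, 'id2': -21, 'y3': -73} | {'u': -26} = {'val0': -60, 'z1': -69, 'id2': -21, 'y3': -73, 'u': -26}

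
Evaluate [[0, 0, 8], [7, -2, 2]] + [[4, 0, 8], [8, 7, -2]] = [[4, 0, 16], [15, 5, 0]]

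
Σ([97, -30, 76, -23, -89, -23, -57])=-49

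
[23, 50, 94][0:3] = [23, 50, 94]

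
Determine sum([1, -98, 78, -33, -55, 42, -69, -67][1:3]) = slice → [-98, 78]
(-98) + 78
= -20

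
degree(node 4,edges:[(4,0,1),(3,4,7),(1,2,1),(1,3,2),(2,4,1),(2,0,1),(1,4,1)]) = 4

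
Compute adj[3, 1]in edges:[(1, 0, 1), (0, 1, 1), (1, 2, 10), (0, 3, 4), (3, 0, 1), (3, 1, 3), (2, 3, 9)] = 3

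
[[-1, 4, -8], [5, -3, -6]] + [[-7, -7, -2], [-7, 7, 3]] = [[-8, -3, -10], [-2, 4, -3]]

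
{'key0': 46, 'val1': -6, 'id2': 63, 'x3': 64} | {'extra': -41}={'key0': 46, 'val1': -6, 'id2': 63, 'x3': 64, 'extra': -41}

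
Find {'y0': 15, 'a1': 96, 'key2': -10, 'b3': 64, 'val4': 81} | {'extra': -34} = {'y0': 15, 'a1': 96, 'key2': -10, 'b3': 64, 'val4': 81, 'extra': -34}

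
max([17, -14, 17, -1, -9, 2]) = 17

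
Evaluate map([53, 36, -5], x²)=[2809, 1296, 25]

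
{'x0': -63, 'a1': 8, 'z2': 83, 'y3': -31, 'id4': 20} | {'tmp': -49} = {'x0': -63, 'a1': 8, 'z2': 83, 'y3': -31, 'id4': 20, 'tmp': -49}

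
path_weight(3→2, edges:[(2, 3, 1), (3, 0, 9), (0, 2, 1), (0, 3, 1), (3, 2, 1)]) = w(3→2)=1
= 1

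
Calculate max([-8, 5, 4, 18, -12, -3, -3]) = 18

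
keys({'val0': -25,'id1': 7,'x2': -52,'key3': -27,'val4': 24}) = ['val0', 'id1', 'x2', 'key3', 'val4']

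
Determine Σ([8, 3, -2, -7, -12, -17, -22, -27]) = 8 + 3 + (-2) + (-7) + (-12) + (-17) + (-22) + (-27)
= -76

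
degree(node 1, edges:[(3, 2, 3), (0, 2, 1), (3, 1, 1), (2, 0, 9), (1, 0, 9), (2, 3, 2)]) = 2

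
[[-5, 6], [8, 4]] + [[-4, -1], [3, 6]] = [[-9, 5], [11, 10]]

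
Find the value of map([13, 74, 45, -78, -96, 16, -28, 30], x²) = [169, 5476, 2025, 6084, 9216, 256, 784, 900]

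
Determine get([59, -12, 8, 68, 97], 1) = -12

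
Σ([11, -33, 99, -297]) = 11 + -33 + 99 + -297
= -220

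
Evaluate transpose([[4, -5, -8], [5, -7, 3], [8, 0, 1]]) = [[4, 5, 8], [-5, -7, 0], [-8, 3, 1]]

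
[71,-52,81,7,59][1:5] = [-52, 81, 7, 59]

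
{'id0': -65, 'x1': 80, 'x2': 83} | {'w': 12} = {'id0': -65, 'x1': 80, 'x2': 83, 'w': 12}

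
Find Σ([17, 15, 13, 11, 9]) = 17 + 15 + 13 + 11 + 9
= 65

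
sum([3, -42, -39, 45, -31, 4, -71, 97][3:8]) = 44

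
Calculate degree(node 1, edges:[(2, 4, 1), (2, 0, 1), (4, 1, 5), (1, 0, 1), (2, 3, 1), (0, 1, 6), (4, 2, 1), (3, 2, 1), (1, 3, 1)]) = 4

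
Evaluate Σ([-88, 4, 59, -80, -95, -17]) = (-88) + 4 + 59 + (-80) + (-95) + (-17)
= -217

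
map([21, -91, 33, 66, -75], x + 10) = [31, -81, 43, 76, -65]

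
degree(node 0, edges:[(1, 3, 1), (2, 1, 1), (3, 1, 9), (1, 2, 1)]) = incident: none
= 0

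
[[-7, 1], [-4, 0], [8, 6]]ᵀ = [[-7, -4, 8], [1, 0, 6]]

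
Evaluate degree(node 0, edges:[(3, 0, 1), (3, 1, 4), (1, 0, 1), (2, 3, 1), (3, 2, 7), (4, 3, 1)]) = incident: (3,0), (1,0)
= 2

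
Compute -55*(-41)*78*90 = 15830100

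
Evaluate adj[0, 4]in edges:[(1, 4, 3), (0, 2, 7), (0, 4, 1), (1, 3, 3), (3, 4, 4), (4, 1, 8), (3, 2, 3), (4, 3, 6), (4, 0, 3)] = 1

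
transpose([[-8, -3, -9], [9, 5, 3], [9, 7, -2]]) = [[-8, 9, 9], [-3, 5, 7], [-9, 3, -2]]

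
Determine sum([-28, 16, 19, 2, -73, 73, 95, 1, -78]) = (-28) + 16 + 19 + 2 + (-73) + 73 + 95 + 1 + (-78)
= 27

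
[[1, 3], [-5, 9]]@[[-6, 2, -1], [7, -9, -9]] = C[0][0] = (1)*(-6) + (3)*(7) = 15
C[0][1] = (1)*(2) + (3)*(-9) = -25
C[0][2] = (1)*(-1) + (3)*(-9) = -28
C[1][0] = (-5)*(-6) + (9)*(7) = 93
C[1][1] = (-5)*(2) + (9)*(-9) = -91
C[1][2] = (-5)*(-1) + (9)*(-9) = -76
= [[15, -25, -28], [93, -91, -76]]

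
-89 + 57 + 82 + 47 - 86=11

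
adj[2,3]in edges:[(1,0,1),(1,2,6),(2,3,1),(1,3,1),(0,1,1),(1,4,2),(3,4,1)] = 1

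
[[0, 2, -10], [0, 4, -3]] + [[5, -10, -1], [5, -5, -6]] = [[5, -8, -11], [5, -1, -9]]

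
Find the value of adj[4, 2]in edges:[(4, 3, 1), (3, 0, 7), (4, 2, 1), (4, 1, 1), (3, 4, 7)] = 1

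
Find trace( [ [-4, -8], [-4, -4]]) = diagonal: (-4) + (-4)
= -8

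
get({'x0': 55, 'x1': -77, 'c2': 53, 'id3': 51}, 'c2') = 53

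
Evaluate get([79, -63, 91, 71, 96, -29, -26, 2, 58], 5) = -29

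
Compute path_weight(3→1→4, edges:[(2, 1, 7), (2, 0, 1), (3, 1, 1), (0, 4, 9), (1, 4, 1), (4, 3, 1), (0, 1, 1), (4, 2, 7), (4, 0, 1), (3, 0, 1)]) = 2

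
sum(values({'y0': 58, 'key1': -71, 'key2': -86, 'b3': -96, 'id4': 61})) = -134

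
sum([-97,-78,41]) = -134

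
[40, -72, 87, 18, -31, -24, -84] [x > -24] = keep x where x > -24: 40✓, -72✗, 87✓, 18✓, -31✗, -24✗, -84✗
= [40, 87, 18]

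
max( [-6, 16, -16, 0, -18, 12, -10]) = 16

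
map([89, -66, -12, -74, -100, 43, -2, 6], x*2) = 89*2=178, -66*2=-132, -12*2=-24, -74*2=-148, -100*2=-200, 43*2=86, -2*2=-4, 6*2=12
= [178, -132, -24, -148, -200, 86, -4, 12]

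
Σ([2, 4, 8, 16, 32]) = 2 + 4 + 8 + 16 + 32
= 62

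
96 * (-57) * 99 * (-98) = 53089344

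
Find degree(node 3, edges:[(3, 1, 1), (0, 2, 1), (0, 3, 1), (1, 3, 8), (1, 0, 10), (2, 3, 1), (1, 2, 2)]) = incident: (3,1), (0,3), (1,3), (2,3)
= 4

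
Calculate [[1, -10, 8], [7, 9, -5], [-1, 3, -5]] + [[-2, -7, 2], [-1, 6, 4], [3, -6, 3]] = [[-1, -17, 10], [6, 15, -1], [2, -3, -2]]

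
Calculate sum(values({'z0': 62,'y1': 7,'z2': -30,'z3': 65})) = 62 + 7 + (-30) + 65
= 104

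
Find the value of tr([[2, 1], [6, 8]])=10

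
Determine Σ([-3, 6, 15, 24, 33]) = (-3) + 6 + 15 + 24 + 33
= 75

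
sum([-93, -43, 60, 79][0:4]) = 3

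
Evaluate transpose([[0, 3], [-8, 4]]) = [[0, -8], [3, 4]]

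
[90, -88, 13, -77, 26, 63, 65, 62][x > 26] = keep x where x > 26: 90✓, -88✗, 13✗, -77✗, 26✗, 63✓, 65✓, 62✓
= [90, 63, 65, 62]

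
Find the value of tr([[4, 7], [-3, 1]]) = 5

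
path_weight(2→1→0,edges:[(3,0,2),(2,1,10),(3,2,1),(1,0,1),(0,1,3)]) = w(2→1)=10 + w(1→0)=1
= 11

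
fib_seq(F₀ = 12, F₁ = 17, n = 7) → [12, 17, 29, 46, 75, 121, 196]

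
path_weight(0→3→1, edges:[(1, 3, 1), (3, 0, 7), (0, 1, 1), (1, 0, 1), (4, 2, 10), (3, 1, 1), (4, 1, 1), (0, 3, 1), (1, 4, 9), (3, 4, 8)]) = 2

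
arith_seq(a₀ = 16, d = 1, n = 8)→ a_0 = 16 + 0*1 = 16
a_1 = 16 + 1*1 = 17
a_2 = 16 + 2*1 = 18
...
= [16, 17, 18, 19, 20, 21, 22, 23]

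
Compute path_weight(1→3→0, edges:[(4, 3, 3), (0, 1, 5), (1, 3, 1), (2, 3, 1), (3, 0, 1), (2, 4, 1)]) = 2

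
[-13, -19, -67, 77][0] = -13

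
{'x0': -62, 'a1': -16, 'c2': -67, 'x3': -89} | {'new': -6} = {'x0': -62, 'a1': -16, 'c2': -67, 'x3': -89, 'new': -6}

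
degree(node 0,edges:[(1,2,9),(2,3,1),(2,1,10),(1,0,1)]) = 1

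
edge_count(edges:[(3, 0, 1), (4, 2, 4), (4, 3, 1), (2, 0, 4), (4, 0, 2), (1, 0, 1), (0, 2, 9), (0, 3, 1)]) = 8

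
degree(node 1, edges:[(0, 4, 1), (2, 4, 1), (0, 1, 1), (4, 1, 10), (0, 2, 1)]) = 2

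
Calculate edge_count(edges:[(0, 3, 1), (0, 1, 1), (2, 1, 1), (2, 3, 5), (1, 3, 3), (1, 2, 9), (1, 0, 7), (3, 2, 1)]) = 8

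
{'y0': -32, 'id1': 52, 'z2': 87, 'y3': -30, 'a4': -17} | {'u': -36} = {'y0': -32, 'id1': 52, 'z2': 87, 'y3': -30, 'a4': -17, 'u': -36}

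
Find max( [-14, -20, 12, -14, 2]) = 12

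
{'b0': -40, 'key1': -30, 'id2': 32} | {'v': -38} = {'b0': -40, 'key1': -30, 'id2': 32, 'v': -38}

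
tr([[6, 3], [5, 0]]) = diagonal: 6 + 0
= 6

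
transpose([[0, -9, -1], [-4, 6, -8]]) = [[0, -4], [-9, 6], [-1, -8]]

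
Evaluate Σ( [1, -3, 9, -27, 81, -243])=1 + -3 + 9 + -27 + 81 + -243
= -182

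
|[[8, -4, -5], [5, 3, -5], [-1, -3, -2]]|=(1)*(8)*det([[3, -5], [-3, -2]]) + (-1)*(-4)*det([[5, -5], [-1, -2]]) + (1)*(-5)*det([[5, 3], [-1, -3]])
= -168 + -60 + 60
= -168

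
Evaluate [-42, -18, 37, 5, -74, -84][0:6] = [-42, -18, 37, 5, -74, -84]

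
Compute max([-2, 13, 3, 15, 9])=15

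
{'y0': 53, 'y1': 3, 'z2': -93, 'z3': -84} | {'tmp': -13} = {'y0': 53, 'y1': 3, 'z2': -93, 'z3': -84, 'tmp': -13}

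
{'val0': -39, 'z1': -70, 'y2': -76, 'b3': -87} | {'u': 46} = {'val0': -39, 'z1': -70, 'y2': -76, 'b3': -87, 'u': 46}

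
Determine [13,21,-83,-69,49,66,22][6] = 22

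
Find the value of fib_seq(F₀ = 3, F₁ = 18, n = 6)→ F_2 = F_1 + F_0 = 21
F_3 = F_2 + F_1 = 39
F_4 = F_3 + F_2 = 60
...
= [3, 18, 21, 39, 60, 99]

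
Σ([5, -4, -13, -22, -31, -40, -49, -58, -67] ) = 5 + (-4) + (-13) + (-22) + (-31) + (-40) + (-49) + (-58) + (-67)
= -279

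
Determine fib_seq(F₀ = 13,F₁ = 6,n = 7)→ F_2 = F_1 + F_0 = 19
F_3 = F_2 + F_1 = 25
F_4 = F_3 + F_2 = 44
...
= [13, 6, 19, 25, 44, 69, 113]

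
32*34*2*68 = 147968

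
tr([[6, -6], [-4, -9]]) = diagonal: 6 + (-9)
= -3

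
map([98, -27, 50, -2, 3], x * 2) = 98*2=196, -27*2=-54, 50*2=100, -2*2=-4, 3*2=6
= [196, -54, 100, -4, 6]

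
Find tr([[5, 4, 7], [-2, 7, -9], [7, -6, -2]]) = 10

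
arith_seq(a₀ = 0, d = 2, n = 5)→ [0, 2, 4, 6, 8]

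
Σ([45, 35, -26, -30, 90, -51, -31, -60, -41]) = -69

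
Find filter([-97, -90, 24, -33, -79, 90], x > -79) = keep x where x > -79: -97✗, -90✗, 24✓, -33✓, -79✗, 90✓
= [24, -33, 90]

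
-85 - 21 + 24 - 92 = -174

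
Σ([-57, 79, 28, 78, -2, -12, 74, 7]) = (-57) + 79 + 28 + 78 + (-2) + (-12) + 74 + 7
= 195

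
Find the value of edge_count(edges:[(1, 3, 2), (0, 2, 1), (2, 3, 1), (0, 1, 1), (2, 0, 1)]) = 5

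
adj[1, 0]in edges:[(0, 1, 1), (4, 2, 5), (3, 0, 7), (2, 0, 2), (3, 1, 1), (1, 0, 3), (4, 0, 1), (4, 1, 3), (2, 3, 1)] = 3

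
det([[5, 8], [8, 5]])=(5)*(5) - (8)*(8)
= -39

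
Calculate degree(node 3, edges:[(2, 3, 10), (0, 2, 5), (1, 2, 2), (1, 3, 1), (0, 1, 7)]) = incident: (2,3), (1,3)
= 2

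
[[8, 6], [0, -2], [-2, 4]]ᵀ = [[8, 0, -2], [6, -2, 4]]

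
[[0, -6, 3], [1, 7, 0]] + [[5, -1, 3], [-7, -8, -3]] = [[5, -7, 6], [-6, -1, -3]]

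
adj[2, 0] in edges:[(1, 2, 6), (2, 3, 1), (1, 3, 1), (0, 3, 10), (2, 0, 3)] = 3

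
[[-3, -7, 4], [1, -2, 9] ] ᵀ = [[-3, 1], [-7, -2], [4, 9]]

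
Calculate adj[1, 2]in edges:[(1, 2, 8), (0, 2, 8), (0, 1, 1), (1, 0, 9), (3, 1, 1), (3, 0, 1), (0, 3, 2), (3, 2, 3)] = 8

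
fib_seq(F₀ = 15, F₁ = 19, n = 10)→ F_2 = F_1 + F_0 = 34
F_3 = F_2 + F_1 = 53
F_4 = F_3 + F_2 = 87
...
= [15, 19, 34, 53, 87, 140, 227, 367, 594, 961]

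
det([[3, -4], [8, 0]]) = 32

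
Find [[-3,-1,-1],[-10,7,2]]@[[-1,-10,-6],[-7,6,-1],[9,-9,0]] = C[0][0] = (-3)*(-1) + (-1)*(-7) + (-1)*(9) = 1
C[0][1] = (-3)*(-10) + (-1)*(6) + (-1)*(-9) = 33
C[0][2] = (-3)*(-6) + (-1)*(-1) + (-1)*(0) = 19
C[1][0] = (-10)*(-1) + (7)*(-7) + (2)*(9) = -21
C[1][1] = (-10)*(-10) + (7)*(6) + (2)*(-9) = 124
C[1][2] = (-10)*(-6) + (7)*(-1) + (2)*(0) = 53
= [[1, 33, 19], [-21, 124, 53]]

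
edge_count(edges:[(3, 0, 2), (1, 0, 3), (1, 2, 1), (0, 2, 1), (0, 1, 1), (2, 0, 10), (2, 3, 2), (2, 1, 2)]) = 8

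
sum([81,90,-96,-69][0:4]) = slice → [81, 90, -96, -69]
81 + 90 + (-96) + (-69)
= 6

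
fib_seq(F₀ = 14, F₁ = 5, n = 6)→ F_2 = F_1 + F_0 = 19
F_3 = F_2 + F_1 = 24
F_4 = F_3 + F_2 = 43
...
= [14, 5, 19, 24, 43, 67]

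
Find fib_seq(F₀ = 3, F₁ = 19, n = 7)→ [3, 19, 22, 41, 63, 104, 167]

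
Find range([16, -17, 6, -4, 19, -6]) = 36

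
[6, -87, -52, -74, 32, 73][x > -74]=[6, -52, 32, 73]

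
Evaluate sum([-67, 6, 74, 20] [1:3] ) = slice → [6, 74]
6 + 74
= 80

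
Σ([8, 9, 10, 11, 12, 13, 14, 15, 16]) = 108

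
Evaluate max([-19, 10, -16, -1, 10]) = 10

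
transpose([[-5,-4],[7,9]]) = [[-5, 7], [-4, 9]]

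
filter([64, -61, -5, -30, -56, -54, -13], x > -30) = keep x where x > -30: 64✓, -61✗, -5✓, -30✗, -56✗, -54✗, -13✓
= [64, -5, -13]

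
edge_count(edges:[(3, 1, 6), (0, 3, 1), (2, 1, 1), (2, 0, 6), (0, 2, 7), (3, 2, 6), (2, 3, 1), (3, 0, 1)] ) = 8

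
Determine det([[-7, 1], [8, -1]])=(-7)*(-1) - (1)*(8)
= -1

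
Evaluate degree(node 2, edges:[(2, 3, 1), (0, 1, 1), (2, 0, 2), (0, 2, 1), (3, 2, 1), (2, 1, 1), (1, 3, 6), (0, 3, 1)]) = incident: (2,3), (2,0), (0,2), (3,2), (2,1)
= 5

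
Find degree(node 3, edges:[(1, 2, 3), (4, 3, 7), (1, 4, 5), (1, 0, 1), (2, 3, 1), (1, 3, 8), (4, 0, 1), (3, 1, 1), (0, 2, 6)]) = 4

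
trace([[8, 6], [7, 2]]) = 10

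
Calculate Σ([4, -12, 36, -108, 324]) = 4 + -12 + 36 + -108 + 324
= 244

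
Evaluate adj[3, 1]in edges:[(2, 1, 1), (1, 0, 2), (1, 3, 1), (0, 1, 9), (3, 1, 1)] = 1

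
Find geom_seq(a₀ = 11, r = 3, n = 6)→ a_0 = 11*3^0 = 11
a_1 = 11*3^1 = 33
a_2 = 11*3^2 = 99
...
= [11, 33, 99, 297, 891, 2673]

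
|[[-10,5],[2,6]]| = -70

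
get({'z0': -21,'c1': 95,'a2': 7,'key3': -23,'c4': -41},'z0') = -21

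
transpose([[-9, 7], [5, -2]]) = [[-9, 5], [7, -2]]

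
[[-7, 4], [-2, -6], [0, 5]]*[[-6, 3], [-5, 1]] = C[0][0] = (-7)*(-6) + (4)*(-5) = 22
C[0][1] = (-7)*(3) + (4)*(1) = -17
C[1][0] = (-2)*(-6) + (-6)*(-5) = 42
C[1][1] = (-2)*(3) + (-6)*(1) = -12
C[2][0] = (0)*(-6) + (5)*(-5) = -25
C[2][1] = (0)*(3) + (5)*(1) = 5
= [[22, -17], [42, -12], [-25, 5]]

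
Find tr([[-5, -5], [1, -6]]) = diagonal: (-5) + (-6)
= -11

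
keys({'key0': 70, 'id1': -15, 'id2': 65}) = ['key0', 'id1', 'id2']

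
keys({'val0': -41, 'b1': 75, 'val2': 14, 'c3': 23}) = ['val0', 'b1', 'val2', 'c3']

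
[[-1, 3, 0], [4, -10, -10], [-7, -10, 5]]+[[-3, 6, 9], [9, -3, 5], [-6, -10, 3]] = [[-4, 9, 9], [13, -13, -5], [-13, -20, 8]]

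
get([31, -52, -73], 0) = 31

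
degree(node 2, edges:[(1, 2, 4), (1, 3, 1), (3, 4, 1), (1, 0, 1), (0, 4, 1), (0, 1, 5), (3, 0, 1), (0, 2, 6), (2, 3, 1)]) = incident: (1,2), (0,2), (2,3)
= 3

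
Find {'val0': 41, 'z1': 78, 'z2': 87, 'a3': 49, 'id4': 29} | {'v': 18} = {'val0': 41, 'z1': 78, 'z2': 87, 'a3': 49, 'id4': 29, 'v': 18}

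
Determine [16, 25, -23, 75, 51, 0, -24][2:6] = [-23, 75, 51, 0]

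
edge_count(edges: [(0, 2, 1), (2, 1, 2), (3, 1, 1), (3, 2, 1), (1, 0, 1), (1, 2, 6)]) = 6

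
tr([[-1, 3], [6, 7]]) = 6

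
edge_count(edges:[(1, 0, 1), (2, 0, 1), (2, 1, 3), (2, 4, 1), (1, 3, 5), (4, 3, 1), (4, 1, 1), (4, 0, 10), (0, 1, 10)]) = 9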